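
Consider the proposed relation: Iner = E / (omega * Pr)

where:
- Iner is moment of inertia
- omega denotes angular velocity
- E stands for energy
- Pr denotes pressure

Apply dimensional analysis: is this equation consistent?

No

Iner (moment of inertia) has dimensions [L^2 M].
omega (angular velocity) has dimensions [T^-1].
E (energy) has dimensions [L^2 M T^-2].
Pr (pressure) has dimensions [L^-1 M T^-2].

Left side: [L^2 M]
Right side: [L^3 T]

The two sides have different dimensions, so the equation is NOT dimensionally consistent.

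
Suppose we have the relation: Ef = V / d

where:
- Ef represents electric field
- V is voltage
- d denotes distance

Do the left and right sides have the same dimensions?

Yes

Ef (electric field) has dimensions [I^-1 L M T^-3].
V (voltage) has dimensions [I^-1 L^2 M T^-3].
d (distance) has dimensions [L].

Left side: [I^-1 L M T^-3]
Right side: [I^-1 L M T^-3]

Both sides have the same dimensions, so the equation is dimensionally consistent.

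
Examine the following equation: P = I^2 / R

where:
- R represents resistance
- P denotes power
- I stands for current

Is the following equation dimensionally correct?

No

R (resistance) has dimensions [I^-2 L^2 M T^-3].
P (power) has dimensions [L^2 M T^-3].
I (current) has dimensions [I].

Left side: [L^2 M T^-3]
Right side: [I^4 L^-2 M^-1 T^3]

The two sides have different dimensions, so the equation is NOT dimensionally consistent.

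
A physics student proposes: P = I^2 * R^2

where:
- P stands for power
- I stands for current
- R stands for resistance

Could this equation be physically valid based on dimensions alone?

No

P (power) has dimensions [L^2 M T^-3].
I (current) has dimensions [I].
R (resistance) has dimensions [I^-2 L^2 M T^-3].

Left side: [L^2 M T^-3]
Right side: [I^-2 L^4 M^2 T^-6]

The two sides have different dimensions, so the equation is NOT dimensionally consistent.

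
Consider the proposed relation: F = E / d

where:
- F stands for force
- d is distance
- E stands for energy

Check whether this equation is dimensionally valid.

Yes

F (force) has dimensions [L M T^-2].
d (distance) has dimensions [L].
E (energy) has dimensions [L^2 M T^-2].

Left side: [L M T^-2]
Right side: [L M T^-2]

Both sides have the same dimensions, so the equation is dimensionally consistent.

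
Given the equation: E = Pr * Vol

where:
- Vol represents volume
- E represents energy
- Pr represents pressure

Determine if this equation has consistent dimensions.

Yes

Vol (volume) has dimensions [L^3].
E (energy) has dimensions [L^2 M T^-2].
Pr (pressure) has dimensions [L^-1 M T^-2].

Left side: [L^2 M T^-2]
Right side: [L^2 M T^-2]

Both sides have the same dimensions, so the equation is dimensionally consistent.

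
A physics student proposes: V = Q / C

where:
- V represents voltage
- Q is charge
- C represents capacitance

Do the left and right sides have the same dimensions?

Yes

V (voltage) has dimensions [I^-1 L^2 M T^-3].
Q (charge) has dimensions [I T].
C (capacitance) has dimensions [I^2 L^-2 M^-1 T^4].

Left side: [I^-1 L^2 M T^-3]
Right side: [I^-1 L^2 M T^-3]

Both sides have the same dimensions, so the equation is dimensionally consistent.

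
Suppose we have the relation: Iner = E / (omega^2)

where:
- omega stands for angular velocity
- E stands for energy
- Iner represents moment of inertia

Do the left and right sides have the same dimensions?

Yes

omega (angular velocity) has dimensions [T^-1].
E (energy) has dimensions [L^2 M T^-2].
Iner (moment of inertia) has dimensions [L^2 M].

Left side: [L^2 M]
Right side: [L^2 M]

Both sides have the same dimensions, so the equation is dimensionally consistent.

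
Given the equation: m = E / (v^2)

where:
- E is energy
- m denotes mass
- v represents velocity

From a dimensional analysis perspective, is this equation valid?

Yes

E (energy) has dimensions [L^2 M T^-2].
m (mass) has dimensions [M].
v (velocity) has dimensions [L T^-1].

Left side: [M]
Right side: [M]

Both sides have the same dimensions, so the equation is dimensionally consistent.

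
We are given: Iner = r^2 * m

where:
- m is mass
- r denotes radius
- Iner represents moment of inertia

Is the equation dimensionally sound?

Yes

m (mass) has dimensions [M].
r (radius) has dimensions [L].
Iner (moment of inertia) has dimensions [L^2 M].

Left side: [L^2 M]
Right side: [L^2 M]

Both sides have the same dimensions, so the equation is dimensionally consistent.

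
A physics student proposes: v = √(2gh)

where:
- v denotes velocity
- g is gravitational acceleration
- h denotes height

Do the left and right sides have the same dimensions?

Yes

v (velocity) has dimensions [L T^-1].
g (gravitational acceleration) has dimensions [L T^-2].
h (height) has dimensions [L].

Left side: [L T^-1]
Right side: [L T^-1]

Both sides have the same dimensions, so the equation is dimensionally consistent.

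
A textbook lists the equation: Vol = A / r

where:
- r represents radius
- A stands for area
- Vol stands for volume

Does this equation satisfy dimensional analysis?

No

r (radius) has dimensions [L].
A (area) has dimensions [L^2].
Vol (volume) has dimensions [L^3].

Left side: [L^3]
Right side: [L]

The two sides have different dimensions, so the equation is NOT dimensionally consistent.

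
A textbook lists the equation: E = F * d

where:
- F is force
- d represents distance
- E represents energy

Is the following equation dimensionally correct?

Yes

F (force) has dimensions [L M T^-2].
d (distance) has dimensions [L].
E (energy) has dimensions [L^2 M T^-2].

Left side: [L^2 M T^-2]
Right side: [L^2 M T^-2]

Both sides have the same dimensions, so the equation is dimensionally consistent.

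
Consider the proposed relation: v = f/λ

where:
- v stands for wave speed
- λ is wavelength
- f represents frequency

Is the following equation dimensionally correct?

No

v (wave speed) has dimensions [L T^-1].
λ (wavelength) has dimensions [L].
f (frequency) has dimensions [T^-1].

Left side: [L T^-1]
Right side: [L^-1 T^-1]

The two sides have different dimensions, so the equation is NOT dimensionally consistent.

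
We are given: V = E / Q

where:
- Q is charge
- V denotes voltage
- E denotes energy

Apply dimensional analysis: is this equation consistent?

Yes

Q (charge) has dimensions [I T].
V (voltage) has dimensions [I^-1 L^2 M T^-3].
E (energy) has dimensions [L^2 M T^-2].

Left side: [I^-1 L^2 M T^-3]
Right side: [I^-1 L^2 M T^-3]

Both sides have the same dimensions, so the equation is dimensionally consistent.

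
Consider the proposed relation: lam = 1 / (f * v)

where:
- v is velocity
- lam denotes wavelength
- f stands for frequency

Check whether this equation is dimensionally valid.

No

v (velocity) has dimensions [L T^-1].
lam (wavelength) has dimensions [L].
f (frequency) has dimensions [T^-1].

Left side: [L]
Right side: [L^-1 T^2]

The two sides have different dimensions, so the equation is NOT dimensionally consistent.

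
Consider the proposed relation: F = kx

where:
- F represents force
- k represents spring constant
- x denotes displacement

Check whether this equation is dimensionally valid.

Yes

F (force) has dimensions [L M T^-2].
k (spring constant) has dimensions [M T^-2].
x (displacement) has dimensions [L].

Left side: [L M T^-2]
Right side: [L M T^-2]

Both sides have the same dimensions, so the equation is dimensionally consistent.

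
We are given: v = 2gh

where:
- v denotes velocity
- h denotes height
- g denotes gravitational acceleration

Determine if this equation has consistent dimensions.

No

v (velocity) has dimensions [L T^-1].
h (height) has dimensions [L].
g (gravitational acceleration) has dimensions [L T^-2].

Left side: [L T^-1]
Right side: [L^2 T^-2]

The two sides have different dimensions, so the equation is NOT dimensionally consistent.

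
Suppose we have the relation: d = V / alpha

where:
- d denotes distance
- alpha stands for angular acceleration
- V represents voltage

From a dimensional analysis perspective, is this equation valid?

No

d (distance) has dimensions [L].
alpha (angular acceleration) has dimensions [T^-2].
V (voltage) has dimensions [I^-1 L^2 M T^-3].

Left side: [L]
Right side: [I^-1 L^2 M T^-1]

The two sides have different dimensions, so the equation is NOT dimensionally consistent.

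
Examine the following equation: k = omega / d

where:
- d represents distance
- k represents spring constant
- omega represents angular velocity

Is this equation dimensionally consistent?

No

d (distance) has dimensions [L].
k (spring constant) has dimensions [M T^-2].
omega (angular velocity) has dimensions [T^-1].

Left side: [M T^-2]
Right side: [L^-1 T^-1]

The two sides have different dimensions, so the equation is NOT dimensionally consistent.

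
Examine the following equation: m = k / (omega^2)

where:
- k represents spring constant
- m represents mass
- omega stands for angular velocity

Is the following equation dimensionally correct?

Yes

k (spring constant) has dimensions [M T^-2].
m (mass) has dimensions [M].
omega (angular velocity) has dimensions [T^-1].

Left side: [M]
Right side: [M]

Both sides have the same dimensions, so the equation is dimensionally consistent.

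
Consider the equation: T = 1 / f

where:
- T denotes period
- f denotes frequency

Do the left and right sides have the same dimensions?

Yes

T (period) has dimensions [T].
f (frequency) has dimensions [T^-1].

Left side: [T]
Right side: [T]

Both sides have the same dimensions, so the equation is dimensionally consistent.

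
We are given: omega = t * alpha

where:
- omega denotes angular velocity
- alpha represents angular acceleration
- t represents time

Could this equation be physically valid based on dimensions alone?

Yes

omega (angular velocity) has dimensions [T^-1].
alpha (angular acceleration) has dimensions [T^-2].
t (time) has dimensions [T].

Left side: [T^-1]
Right side: [T^-1]

Both sides have the same dimensions, so the equation is dimensionally consistent.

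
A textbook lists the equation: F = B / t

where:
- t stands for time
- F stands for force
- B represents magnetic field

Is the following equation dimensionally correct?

No

t (time) has dimensions [T].
F (force) has dimensions [L M T^-2].
B (magnetic field) has dimensions [I^-1 M T^-2].

Left side: [L M T^-2]
Right side: [I^-1 M T^-3]

The two sides have different dimensions, so the equation is NOT dimensionally consistent.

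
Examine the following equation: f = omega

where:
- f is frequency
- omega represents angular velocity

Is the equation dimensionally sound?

Yes

f (frequency) has dimensions [T^-1].
omega (angular velocity) has dimensions [T^-1].

Left side: [T^-1]
Right side: [T^-1]

Both sides have the same dimensions, so the equation is dimensionally consistent.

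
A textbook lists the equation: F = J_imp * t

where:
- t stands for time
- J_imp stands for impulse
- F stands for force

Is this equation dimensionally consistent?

No

t (time) has dimensions [T].
J_imp (impulse) has dimensions [L M T^-1].
F (force) has dimensions [L M T^-2].

Left side: [L M T^-2]
Right side: [L M]

The two sides have different dimensions, so the equation is NOT dimensionally consistent.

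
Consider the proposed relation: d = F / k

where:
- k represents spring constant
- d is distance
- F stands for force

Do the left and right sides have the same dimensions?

Yes

k (spring constant) has dimensions [M T^-2].
d (distance) has dimensions [L].
F (force) has dimensions [L M T^-2].

Left side: [L]
Right side: [L]

Both sides have the same dimensions, so the equation is dimensionally consistent.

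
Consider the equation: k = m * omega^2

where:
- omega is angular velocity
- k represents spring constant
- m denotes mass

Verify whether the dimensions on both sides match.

Yes

omega (angular velocity) has dimensions [T^-1].
k (spring constant) has dimensions [M T^-2].
m (mass) has dimensions [M].

Left side: [M T^-2]
Right side: [M T^-2]

Both sides have the same dimensions, so the equation is dimensionally consistent.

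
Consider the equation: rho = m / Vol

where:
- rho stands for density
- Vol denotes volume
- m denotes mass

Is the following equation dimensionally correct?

Yes

rho (density) has dimensions [L^-3 M].
Vol (volume) has dimensions [L^3].
m (mass) has dimensions [M].

Left side: [L^-3 M]
Right side: [L^-3 M]

Both sides have the same dimensions, so the equation is dimensionally consistent.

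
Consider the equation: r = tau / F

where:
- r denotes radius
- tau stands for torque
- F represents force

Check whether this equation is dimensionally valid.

Yes

r (radius) has dimensions [L].
tau (torque) has dimensions [L^2 M T^-2].
F (force) has dimensions [L M T^-2].

Left side: [L]
Right side: [L]

Both sides have the same dimensions, so the equation is dimensionally consistent.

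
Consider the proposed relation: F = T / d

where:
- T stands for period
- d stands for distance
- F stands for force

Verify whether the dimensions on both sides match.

No

T (period) has dimensions [T].
d (distance) has dimensions [L].
F (force) has dimensions [L M T^-2].

Left side: [L M T^-2]
Right side: [L^-1 T]

The two sides have different dimensions, so the equation is NOT dimensionally consistent.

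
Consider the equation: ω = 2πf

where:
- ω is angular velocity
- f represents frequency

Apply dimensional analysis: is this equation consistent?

Yes

ω (angular velocity) has dimensions [T^-1].
f (frequency) has dimensions [T^-1].

Left side: [T^-1]
Right side: [T^-1]

Both sides have the same dimensions, so the equation is dimensionally consistent.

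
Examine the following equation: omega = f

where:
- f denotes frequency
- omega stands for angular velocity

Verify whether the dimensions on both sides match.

Yes

f (frequency) has dimensions [T^-1].
omega (angular velocity) has dimensions [T^-1].

Left side: [T^-1]
Right side: [T^-1]

Both sides have the same dimensions, so the equation is dimensionally consistent.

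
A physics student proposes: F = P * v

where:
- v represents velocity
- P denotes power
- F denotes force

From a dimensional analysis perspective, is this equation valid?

No

v (velocity) has dimensions [L T^-1].
P (power) has dimensions [L^2 M T^-3].
F (force) has dimensions [L M T^-2].

Left side: [L M T^-2]
Right side: [L^3 M T^-4]

The two sides have different dimensions, so the equation is NOT dimensionally consistent.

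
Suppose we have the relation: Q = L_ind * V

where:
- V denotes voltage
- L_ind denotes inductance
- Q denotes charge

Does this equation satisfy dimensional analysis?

No

V (voltage) has dimensions [I^-1 L^2 M T^-3].
L_ind (inductance) has dimensions [I^-2 L^2 M T^-2].
Q (charge) has dimensions [I T].

Left side: [I T]
Right side: [I^-3 L^4 M^2 T^-5]

The two sides have different dimensions, so the equation is NOT dimensionally consistent.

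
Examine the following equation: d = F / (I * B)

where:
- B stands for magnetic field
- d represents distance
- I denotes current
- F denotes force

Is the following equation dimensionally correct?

Yes

B (magnetic field) has dimensions [I^-1 M T^-2].
d (distance) has dimensions [L].
I (current) has dimensions [I].
F (force) has dimensions [L M T^-2].

Left side: [L]
Right side: [L]

Both sides have the same dimensions, so the equation is dimensionally consistent.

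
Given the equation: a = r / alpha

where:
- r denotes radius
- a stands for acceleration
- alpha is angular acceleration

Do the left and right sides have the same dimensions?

No

r (radius) has dimensions [L].
a (acceleration) has dimensions [L T^-2].
alpha (angular acceleration) has dimensions [T^-2].

Left side: [L T^-2]
Right side: [L T^2]

The two sides have different dimensions, so the equation is NOT dimensionally consistent.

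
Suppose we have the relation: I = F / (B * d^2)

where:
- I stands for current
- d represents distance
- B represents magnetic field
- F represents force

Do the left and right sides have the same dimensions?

No

I (current) has dimensions [I].
d (distance) has dimensions [L].
B (magnetic field) has dimensions [I^-1 M T^-2].
F (force) has dimensions [L M T^-2].

Left side: [I]
Right side: [I L^-1]

The two sides have different dimensions, so the equation is NOT dimensionally consistent.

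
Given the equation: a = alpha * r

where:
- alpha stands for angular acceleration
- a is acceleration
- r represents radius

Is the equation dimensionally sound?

Yes

alpha (angular acceleration) has dimensions [T^-2].
a (acceleration) has dimensions [L T^-2].
r (radius) has dimensions [L].

Left side: [L T^-2]
Right side: [L T^-2]

Both sides have the same dimensions, so the equation is dimensionally consistent.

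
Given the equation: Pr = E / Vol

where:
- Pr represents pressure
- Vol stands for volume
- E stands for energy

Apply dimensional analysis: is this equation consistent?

Yes

Pr (pressure) has dimensions [L^-1 M T^-2].
Vol (volume) has dimensions [L^3].
E (energy) has dimensions [L^2 M T^-2].

Left side: [L^-1 M T^-2]
Right side: [L^-1 M T^-2]

Both sides have the same dimensions, so the equation is dimensionally consistent.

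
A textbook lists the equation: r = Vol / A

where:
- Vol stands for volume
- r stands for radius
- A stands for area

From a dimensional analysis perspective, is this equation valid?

Yes

Vol (volume) has dimensions [L^3].
r (radius) has dimensions [L].
A (area) has dimensions [L^2].

Left side: [L]
Right side: [L]

Both sides have the same dimensions, so the equation is dimensionally consistent.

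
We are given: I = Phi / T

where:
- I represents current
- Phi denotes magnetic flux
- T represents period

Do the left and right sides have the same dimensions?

No

I (current) has dimensions [I].
Phi (magnetic flux) has dimensions [I^-1 L^2 M T^-2].
T (period) has dimensions [T].

Left side: [I]
Right side: [I^-1 L^2 M T^-3]

The two sides have different dimensions, so the equation is NOT dimensionally consistent.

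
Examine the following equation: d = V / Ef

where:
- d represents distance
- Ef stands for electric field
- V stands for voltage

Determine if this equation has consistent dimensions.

Yes

d (distance) has dimensions [L].
Ef (electric field) has dimensions [I^-1 L M T^-3].
V (voltage) has dimensions [I^-1 L^2 M T^-3].

Left side: [L]
Right side: [L]

Both sides have the same dimensions, so the equation is dimensionally consistent.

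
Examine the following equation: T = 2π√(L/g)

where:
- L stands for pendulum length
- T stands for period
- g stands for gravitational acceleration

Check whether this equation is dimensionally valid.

Yes

L (pendulum length) has dimensions [L].
T (period) has dimensions [T].
g (gravitational acceleration) has dimensions [L T^-2].

Left side: [T]
Right side: [T]

Both sides have the same dimensions, so the equation is dimensionally consistent.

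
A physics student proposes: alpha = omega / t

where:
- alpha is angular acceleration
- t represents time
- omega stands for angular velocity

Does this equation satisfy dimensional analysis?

Yes

alpha (angular acceleration) has dimensions [T^-2].
t (time) has dimensions [T].
omega (angular velocity) has dimensions [T^-1].

Left side: [T^-2]
Right side: [T^-2]

Both sides have the same dimensions, so the equation is dimensionally consistent.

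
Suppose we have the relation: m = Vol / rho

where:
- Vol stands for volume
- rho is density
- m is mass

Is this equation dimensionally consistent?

No

Vol (volume) has dimensions [L^3].
rho (density) has dimensions [L^-3 M].
m (mass) has dimensions [M].

Left side: [M]
Right side: [L^6 M^-1]

The two sides have different dimensions, so the equation is NOT dimensionally consistent.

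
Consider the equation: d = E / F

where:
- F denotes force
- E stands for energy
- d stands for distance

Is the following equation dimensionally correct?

Yes

F (force) has dimensions [L M T^-2].
E (energy) has dimensions [L^2 M T^-2].
d (distance) has dimensions [L].

Left side: [L]
Right side: [L]

Both sides have the same dimensions, so the equation is dimensionally consistent.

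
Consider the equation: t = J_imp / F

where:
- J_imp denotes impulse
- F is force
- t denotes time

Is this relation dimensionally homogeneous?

Yes

J_imp (impulse) has dimensions [L M T^-1].
F (force) has dimensions [L M T^-2].
t (time) has dimensions [T].

Left side: [T]
Right side: [T]

Both sides have the same dimensions, so the equation is dimensionally consistent.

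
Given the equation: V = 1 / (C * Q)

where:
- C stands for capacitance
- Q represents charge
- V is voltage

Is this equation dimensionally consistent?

No

C (capacitance) has dimensions [I^2 L^-2 M^-1 T^4].
Q (charge) has dimensions [I T].
V (voltage) has dimensions [I^-1 L^2 M T^-3].

Left side: [I^-1 L^2 M T^-3]
Right side: [I^-3 L^2 M T^-5]

The two sides have different dimensions, so the equation is NOT dimensionally consistent.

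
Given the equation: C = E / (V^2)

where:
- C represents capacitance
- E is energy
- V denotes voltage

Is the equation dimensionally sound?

Yes

C (capacitance) has dimensions [I^2 L^-2 M^-1 T^4].
E (energy) has dimensions [L^2 M T^-2].
V (voltage) has dimensions [I^-1 L^2 M T^-3].

Left side: [I^2 L^-2 M^-1 T^4]
Right side: [I^2 L^-2 M^-1 T^4]

Both sides have the same dimensions, so the equation is dimensionally consistent.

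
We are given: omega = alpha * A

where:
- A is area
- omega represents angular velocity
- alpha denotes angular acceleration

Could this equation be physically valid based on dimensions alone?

No

A (area) has dimensions [L^2].
omega (angular velocity) has dimensions [T^-1].
alpha (angular acceleration) has dimensions [T^-2].

Left side: [T^-1]
Right side: [L^2 T^-2]

The two sides have different dimensions, so the equation is NOT dimensionally consistent.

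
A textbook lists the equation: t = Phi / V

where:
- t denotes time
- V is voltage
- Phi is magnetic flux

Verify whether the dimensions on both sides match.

Yes

t (time) has dimensions [T].
V (voltage) has dimensions [I^-1 L^2 M T^-3].
Phi (magnetic flux) has dimensions [I^-1 L^2 M T^-2].

Left side: [T]
Right side: [T]

Both sides have the same dimensions, so the equation is dimensionally consistent.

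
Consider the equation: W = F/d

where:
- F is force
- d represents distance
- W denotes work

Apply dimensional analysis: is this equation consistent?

No

F (force) has dimensions [L M T^-2].
d (distance) has dimensions [L].
W (work) has dimensions [L^2 M T^-2].

Left side: [L^2 M T^-2]
Right side: [M T^-2]

The two sides have different dimensions, so the equation is NOT dimensionally consistent.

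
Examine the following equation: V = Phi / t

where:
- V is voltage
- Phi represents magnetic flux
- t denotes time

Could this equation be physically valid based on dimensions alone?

Yes

V (voltage) has dimensions [I^-1 L^2 M T^-3].
Phi (magnetic flux) has dimensions [I^-1 L^2 M T^-2].
t (time) has dimensions [T].

Left side: [I^-1 L^2 M T^-3]
Right side: [I^-1 L^2 M T^-3]

Both sides have the same dimensions, so the equation is dimensionally consistent.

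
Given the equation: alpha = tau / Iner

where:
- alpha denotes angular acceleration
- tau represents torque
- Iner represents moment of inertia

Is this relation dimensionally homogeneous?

Yes

alpha (angular acceleration) has dimensions [T^-2].
tau (torque) has dimensions [L^2 M T^-2].
Iner (moment of inertia) has dimensions [L^2 M].

Left side: [T^-2]
Right side: [T^-2]

Both sides have the same dimensions, so the equation is dimensionally consistent.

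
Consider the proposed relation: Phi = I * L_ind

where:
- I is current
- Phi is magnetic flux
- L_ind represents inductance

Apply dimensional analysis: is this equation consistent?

Yes

I (current) has dimensions [I].
Phi (magnetic flux) has dimensions [I^-1 L^2 M T^-2].
L_ind (inductance) has dimensions [I^-2 L^2 M T^-2].

Left side: [I^-1 L^2 M T^-2]
Right side: [I^-1 L^2 M T^-2]

Both sides have the same dimensions, so the equation is dimensionally consistent.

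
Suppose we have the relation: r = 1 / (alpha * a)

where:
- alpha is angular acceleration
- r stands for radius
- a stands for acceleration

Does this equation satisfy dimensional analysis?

No

alpha (angular acceleration) has dimensions [T^-2].
r (radius) has dimensions [L].
a (acceleration) has dimensions [L T^-2].

Left side: [L]
Right side: [L^-1 T^4]

The two sides have different dimensions, so the equation is NOT dimensionally consistent.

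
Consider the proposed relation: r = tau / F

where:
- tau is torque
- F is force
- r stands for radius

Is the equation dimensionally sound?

Yes

tau (torque) has dimensions [L^2 M T^-2].
F (force) has dimensions [L M T^-2].
r (radius) has dimensions [L].

Left side: [L]
Right side: [L]

Both sides have the same dimensions, so the equation is dimensionally consistent.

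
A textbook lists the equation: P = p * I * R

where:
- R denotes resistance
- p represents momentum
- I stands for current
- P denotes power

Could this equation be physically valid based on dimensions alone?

No

R (resistance) has dimensions [I^-2 L^2 M T^-3].
p (momentum) has dimensions [L M T^-1].
I (current) has dimensions [I].
P (power) has dimensions [L^2 M T^-3].

Left side: [L^2 M T^-3]
Right side: [I^-1 L^3 M^2 T^-4]

The two sides have different dimensions, so the equation is NOT dimensionally consistent.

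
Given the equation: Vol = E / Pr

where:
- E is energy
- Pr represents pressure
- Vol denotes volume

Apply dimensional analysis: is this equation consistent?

Yes

E (energy) has dimensions [L^2 M T^-2].
Pr (pressure) has dimensions [L^-1 M T^-2].
Vol (volume) has dimensions [L^3].

Left side: [L^3]
Right side: [L^3]

Both sides have the same dimensions, so the equation is dimensionally consistent.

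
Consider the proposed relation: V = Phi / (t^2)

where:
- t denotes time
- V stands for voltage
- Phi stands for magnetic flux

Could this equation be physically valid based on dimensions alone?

No

t (time) has dimensions [T].
V (voltage) has dimensions [I^-1 L^2 M T^-3].
Phi (magnetic flux) has dimensions [I^-1 L^2 M T^-2].

Left side: [I^-1 L^2 M T^-3]
Right side: [I^-1 L^2 M T^-4]

The two sides have different dimensions, so the equation is NOT dimensionally consistent.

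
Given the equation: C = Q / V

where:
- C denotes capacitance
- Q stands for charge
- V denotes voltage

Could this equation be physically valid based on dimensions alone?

Yes

C (capacitance) has dimensions [I^2 L^-2 M^-1 T^4].
Q (charge) has dimensions [I T].
V (voltage) has dimensions [I^-1 L^2 M T^-3].

Left side: [I^2 L^-2 M^-1 T^4]
Right side: [I^2 L^-2 M^-1 T^4]

Both sides have the same dimensions, so the equation is dimensionally consistent.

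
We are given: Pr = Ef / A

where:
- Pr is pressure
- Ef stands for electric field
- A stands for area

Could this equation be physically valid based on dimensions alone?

No

Pr (pressure) has dimensions [L^-1 M T^-2].
Ef (electric field) has dimensions [I^-1 L M T^-3].
A (area) has dimensions [L^2].

Left side: [L^-1 M T^-2]
Right side: [I^-1 L^-1 M T^-3]

The two sides have different dimensions, so the equation is NOT dimensionally consistent.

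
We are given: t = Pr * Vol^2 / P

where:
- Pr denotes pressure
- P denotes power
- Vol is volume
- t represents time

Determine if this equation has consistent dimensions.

No

Pr (pressure) has dimensions [L^-1 M T^-2].
P (power) has dimensions [L^2 M T^-3].
Vol (volume) has dimensions [L^3].
t (time) has dimensions [T].

Left side: [T]
Right side: [L^3 T]

The two sides have different dimensions, so the equation is NOT dimensionally consistent.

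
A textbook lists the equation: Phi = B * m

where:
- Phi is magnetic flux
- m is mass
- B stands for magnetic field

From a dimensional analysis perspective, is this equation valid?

No

Phi (magnetic flux) has dimensions [I^-1 L^2 M T^-2].
m (mass) has dimensions [M].
B (magnetic field) has dimensions [I^-1 M T^-2].

Left side: [I^-1 L^2 M T^-2]
Right side: [I^-1 M^2 T^-2]

The two sides have different dimensions, so the equation is NOT dimensionally consistent.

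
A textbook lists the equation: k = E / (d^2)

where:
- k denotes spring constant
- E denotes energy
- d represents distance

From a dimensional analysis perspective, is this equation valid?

Yes

k (spring constant) has dimensions [M T^-2].
E (energy) has dimensions [L^2 M T^-2].
d (distance) has dimensions [L].

Left side: [M T^-2]
Right side: [M T^-2]

Both sides have the same dimensions, so the equation is dimensionally consistent.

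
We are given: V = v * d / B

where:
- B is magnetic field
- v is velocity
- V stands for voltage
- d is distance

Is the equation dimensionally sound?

No

B (magnetic field) has dimensions [I^-1 M T^-2].
v (velocity) has dimensions [L T^-1].
V (voltage) has dimensions [I^-1 L^2 M T^-3].
d (distance) has dimensions [L].

Left side: [I^-1 L^2 M T^-3]
Right side: [I L^2 M^-1 T]

The two sides have different dimensions, so the equation is NOT dimensionally consistent.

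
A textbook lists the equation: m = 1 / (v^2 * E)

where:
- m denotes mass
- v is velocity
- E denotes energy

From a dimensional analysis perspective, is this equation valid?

No

m (mass) has dimensions [M].
v (velocity) has dimensions [L T^-1].
E (energy) has dimensions [L^2 M T^-2].

Left side: [M]
Right side: [L^-4 M^-1 T^4]

The two sides have different dimensions, so the equation is NOT dimensionally consistent.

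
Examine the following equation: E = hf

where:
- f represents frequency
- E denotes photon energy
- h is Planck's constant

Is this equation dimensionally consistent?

Yes

f (frequency) has dimensions [T^-1].
E (photon energy) has dimensions [L^2 M T^-2].
h (Planck's constant) has dimensions [L^2 M T^-1].

Left side: [L^2 M T^-2]
Right side: [L^2 M T^-2]

Both sides have the same dimensions, so the equation is dimensionally consistent.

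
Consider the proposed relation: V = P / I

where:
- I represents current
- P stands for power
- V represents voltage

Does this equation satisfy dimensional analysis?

Yes

I (current) has dimensions [I].
P (power) has dimensions [L^2 M T^-3].
V (voltage) has dimensions [I^-1 L^2 M T^-3].

Left side: [I^-1 L^2 M T^-3]
Right side: [I^-1 L^2 M T^-3]

Both sides have the same dimensions, so the equation is dimensionally consistent.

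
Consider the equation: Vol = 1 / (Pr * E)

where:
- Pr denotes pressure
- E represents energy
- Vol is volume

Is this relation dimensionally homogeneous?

No

Pr (pressure) has dimensions [L^-1 M T^-2].
E (energy) has dimensions [L^2 M T^-2].
Vol (volume) has dimensions [L^3].

Left side: [L^3]
Right side: [L^-1 M^-2 T^4]

The two sides have different dimensions, so the equation is NOT dimensionally consistent.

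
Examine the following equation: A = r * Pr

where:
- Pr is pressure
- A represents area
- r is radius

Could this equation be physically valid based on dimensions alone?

No

Pr (pressure) has dimensions [L^-1 M T^-2].
A (area) has dimensions [L^2].
r (radius) has dimensions [L].

Left side: [L^2]
Right side: [M T^-2]

The two sides have different dimensions, so the equation is NOT dimensionally consistent.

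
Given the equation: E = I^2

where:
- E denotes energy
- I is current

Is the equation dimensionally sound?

No

E (energy) has dimensions [L^2 M T^-2].
I (current) has dimensions [I].

Left side: [L^2 M T^-2]
Right side: [I^2]

The two sides have different dimensions, so the equation is NOT dimensionally consistent.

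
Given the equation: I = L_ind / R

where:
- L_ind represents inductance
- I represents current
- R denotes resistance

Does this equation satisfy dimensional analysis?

No

L_ind (inductance) has dimensions [I^-2 L^2 M T^-2].
I (current) has dimensions [I].
R (resistance) has dimensions [I^-2 L^2 M T^-3].

Left side: [I]
Right side: [T]

The two sides have different dimensions, so the equation is NOT dimensionally consistent.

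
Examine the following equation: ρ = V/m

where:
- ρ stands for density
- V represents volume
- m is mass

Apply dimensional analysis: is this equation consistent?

No

ρ (density) has dimensions [L^-3 M].
V (volume) has dimensions [L^3].
m (mass) has dimensions [M].

Left side: [L^-3 M]
Right side: [L^3 M^-1]

The two sides have different dimensions, so the equation is NOT dimensionally consistent.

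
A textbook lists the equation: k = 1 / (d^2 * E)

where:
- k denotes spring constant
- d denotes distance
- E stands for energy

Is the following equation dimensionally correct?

No

k (spring constant) has dimensions [M T^-2].
d (distance) has dimensions [L].
E (energy) has dimensions [L^2 M T^-2].

Left side: [M T^-2]
Right side: [L^-4 M^-1 T^2]

The two sides have different dimensions, so the equation is NOT dimensionally consistent.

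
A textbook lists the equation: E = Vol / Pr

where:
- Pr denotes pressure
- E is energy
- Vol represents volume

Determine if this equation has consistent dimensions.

No

Pr (pressure) has dimensions [L^-1 M T^-2].
E (energy) has dimensions [L^2 M T^-2].
Vol (volume) has dimensions [L^3].

Left side: [L^2 M T^-2]
Right side: [L^4 M^-1 T^2]

The two sides have different dimensions, so the equation is NOT dimensionally consistent.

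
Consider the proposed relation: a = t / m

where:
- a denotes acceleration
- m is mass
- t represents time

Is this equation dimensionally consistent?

No

a (acceleration) has dimensions [L T^-2].
m (mass) has dimensions [M].
t (time) has dimensions [T].

Left side: [L T^-2]
Right side: [M^-1 T]

The two sides have different dimensions, so the equation is NOT dimensionally consistent.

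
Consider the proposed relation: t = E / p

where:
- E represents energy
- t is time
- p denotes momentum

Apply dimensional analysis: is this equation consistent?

No

E (energy) has dimensions [L^2 M T^-2].
t (time) has dimensions [T].
p (momentum) has dimensions [L M T^-1].

Left side: [T]
Right side: [L T^-1]

The two sides have different dimensions, so the equation is NOT dimensionally consistent.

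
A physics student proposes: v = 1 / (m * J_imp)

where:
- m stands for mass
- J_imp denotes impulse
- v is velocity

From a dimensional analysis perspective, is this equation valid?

No

m (mass) has dimensions [M].
J_imp (impulse) has dimensions [L M T^-1].
v (velocity) has dimensions [L T^-1].

Left side: [L T^-1]
Right side: [L^-1 M^-2 T]

The two sides have different dimensions, so the equation is NOT dimensionally consistent.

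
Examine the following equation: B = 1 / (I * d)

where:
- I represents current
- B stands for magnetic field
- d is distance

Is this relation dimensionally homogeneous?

No

I (current) has dimensions [I].
B (magnetic field) has dimensions [I^-1 M T^-2].
d (distance) has dimensions [L].

Left side: [I^-1 M T^-2]
Right side: [I^-1 L^-1]

The two sides have different dimensions, so the equation is NOT dimensionally consistent.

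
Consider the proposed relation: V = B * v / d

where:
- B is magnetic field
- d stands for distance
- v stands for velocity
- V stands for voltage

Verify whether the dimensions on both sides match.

No

B (magnetic field) has dimensions [I^-1 M T^-2].
d (distance) has dimensions [L].
v (velocity) has dimensions [L T^-1].
V (voltage) has dimensions [I^-1 L^2 M T^-3].

Left side: [I^-1 L^2 M T^-3]
Right side: [I^-1 M T^-3]

The two sides have different dimensions, so the equation is NOT dimensionally consistent.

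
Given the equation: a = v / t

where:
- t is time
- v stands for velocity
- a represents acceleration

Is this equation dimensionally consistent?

Yes

t (time) has dimensions [T].
v (velocity) has dimensions [L T^-1].
a (acceleration) has dimensions [L T^-2].

Left side: [L T^-2]
Right side: [L T^-2]

Both sides have the same dimensions, so the equation is dimensionally consistent.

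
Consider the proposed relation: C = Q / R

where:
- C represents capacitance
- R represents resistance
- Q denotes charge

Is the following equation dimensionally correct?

No

C (capacitance) has dimensions [I^2 L^-2 M^-1 T^4].
R (resistance) has dimensions [I^-2 L^2 M T^-3].
Q (charge) has dimensions [I T].

Left side: [I^2 L^-2 M^-1 T^4]
Right side: [I^3 L^-2 M^-1 T^4]

The two sides have different dimensions, so the equation is NOT dimensionally consistent.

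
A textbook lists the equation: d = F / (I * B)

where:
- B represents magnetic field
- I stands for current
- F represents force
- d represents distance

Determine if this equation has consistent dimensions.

Yes

B (magnetic field) has dimensions [I^-1 M T^-2].
I (current) has dimensions [I].
F (force) has dimensions [L M T^-2].
d (distance) has dimensions [L].

Left side: [L]
Right side: [L]

Both sides have the same dimensions, so the equation is dimensionally consistent.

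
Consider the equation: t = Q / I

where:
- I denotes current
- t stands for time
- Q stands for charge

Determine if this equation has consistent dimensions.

Yes

I (current) has dimensions [I].
t (time) has dimensions [T].
Q (charge) has dimensions [I T].

Left side: [T]
Right side: [T]

Both sides have the same dimensions, so the equation is dimensionally consistent.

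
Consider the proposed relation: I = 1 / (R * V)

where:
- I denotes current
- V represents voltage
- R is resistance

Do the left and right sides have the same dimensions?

No

I (current) has dimensions [I].
V (voltage) has dimensions [I^-1 L^2 M T^-3].
R (resistance) has dimensions [I^-2 L^2 M T^-3].

Left side: [I]
Right side: [I^3 L^-4 M^-2 T^6]

The two sides have different dimensions, so the equation is NOT dimensionally consistent.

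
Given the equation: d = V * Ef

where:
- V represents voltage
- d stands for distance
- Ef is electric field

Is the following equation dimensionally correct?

No

V (voltage) has dimensions [I^-1 L^2 M T^-3].
d (distance) has dimensions [L].
Ef (electric field) has dimensions [I^-1 L M T^-3].

Left side: [L]
Right side: [I^-2 L^3 M^2 T^-6]

The two sides have different dimensions, so the equation is NOT dimensionally consistent.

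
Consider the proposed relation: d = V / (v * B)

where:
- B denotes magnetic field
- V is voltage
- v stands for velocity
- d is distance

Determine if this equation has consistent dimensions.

Yes

B (magnetic field) has dimensions [I^-1 M T^-2].
V (voltage) has dimensions [I^-1 L^2 M T^-3].
v (velocity) has dimensions [L T^-1].
d (distance) has dimensions [L].

Left side: [L]
Right side: [L]

Both sides have the same dimensions, so the equation is dimensionally consistent.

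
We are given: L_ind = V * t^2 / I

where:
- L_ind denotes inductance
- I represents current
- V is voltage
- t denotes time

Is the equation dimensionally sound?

No

L_ind (inductance) has dimensions [I^-2 L^2 M T^-2].
I (current) has dimensions [I].
V (voltage) has dimensions [I^-1 L^2 M T^-3].
t (time) has dimensions [T].

Left side: [I^-2 L^2 M T^-2]
Right side: [I^-2 L^2 M T^-1]

The two sides have different dimensions, so the equation is NOT dimensionally consistent.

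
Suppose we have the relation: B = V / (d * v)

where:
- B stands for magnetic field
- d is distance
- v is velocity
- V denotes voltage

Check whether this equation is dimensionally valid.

Yes

B (magnetic field) has dimensions [I^-1 M T^-2].
d (distance) has dimensions [L].
v (velocity) has dimensions [L T^-1].
V (voltage) has dimensions [I^-1 L^2 M T^-3].

Left side: [I^-1 M T^-2]
Right side: [I^-1 M T^-2]

Both sides have the same dimensions, so the equation is dimensionally consistent.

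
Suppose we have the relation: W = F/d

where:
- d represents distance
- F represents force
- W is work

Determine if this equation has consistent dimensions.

No

d (distance) has dimensions [L].
F (force) has dimensions [L M T^-2].
W (work) has dimensions [L^2 M T^-2].

Left side: [L^2 M T^-2]
Right side: [M T^-2]

The two sides have different dimensions, so the equation is NOT dimensionally consistent.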